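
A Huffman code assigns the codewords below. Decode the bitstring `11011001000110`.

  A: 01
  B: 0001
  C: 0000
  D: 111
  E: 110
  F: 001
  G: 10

EEABG

Read left to right; each codeword is recognised as soon as it completes (prefix code):
  110→E | 110→E | 01→A | 0001→B | 10→G
Decoded message: EEABG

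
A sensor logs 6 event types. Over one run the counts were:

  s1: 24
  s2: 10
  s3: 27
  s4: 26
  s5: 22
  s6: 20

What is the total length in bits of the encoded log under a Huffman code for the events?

334

Merge the two smallest weights repeatedly:
s2(10) + s6(20) → 30
s5(22) + s1(24) → 46
s4(26) + s3(27) → 53
30 + 46 → 76
53 + 76 → 129
Total encoded bits = sum of merged weights = 30 + 46 + 53 + 76 + 129 = 334.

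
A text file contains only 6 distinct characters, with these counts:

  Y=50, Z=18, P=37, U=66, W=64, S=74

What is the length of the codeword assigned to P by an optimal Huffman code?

4

Huffman merges, smallest pair first:
combine Z(18), P(37) → 55
combine Y(50), 55 → 105
combine W(64), U(66) → 130
combine S(74), 105 → 179
combine 130, 179 → 309
P's leaf is at depth 4, giving a 4-bit codeword.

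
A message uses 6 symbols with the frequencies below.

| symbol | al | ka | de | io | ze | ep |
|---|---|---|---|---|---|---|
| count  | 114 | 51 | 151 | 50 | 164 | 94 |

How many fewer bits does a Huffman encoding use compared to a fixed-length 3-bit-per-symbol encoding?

328

Fixed-length: 3 bits × 624 symbols = 1872 bits.
Huffman merges:
combine io(50), ka(51) → 101
combine ep(94), 101 → 195
combine al(114), de(151) → 265
combine ze(164), 195 → 359
combine 265, 359 → 624
Huffman total = 101 + 195 + 265 + 359 + 624 = 1544 bits.
Saving = 1872 − 1544 = 328 bits.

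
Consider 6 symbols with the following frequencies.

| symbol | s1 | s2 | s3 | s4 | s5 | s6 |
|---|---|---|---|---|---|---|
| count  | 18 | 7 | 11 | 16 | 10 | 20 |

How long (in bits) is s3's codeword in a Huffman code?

Repeatedly merge the two smallest:
merge s2(7) and s5(10): 17
merge s3(11) and s4(16): 27
merge 17 and s1(18): 35
merge s6(20) and 27: 47
merge 35 and 47: 82
s3 sits 3 levels below the root, so its codeword is 3 bits.

3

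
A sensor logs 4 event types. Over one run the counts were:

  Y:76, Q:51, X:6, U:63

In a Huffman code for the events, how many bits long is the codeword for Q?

Huffman merges, smallest pair first:
combine X(6), Q(51) → 57
combine 57, U(63) → 120
combine Y(76), 120 → 196
Q's leaf is at depth 3, giving a 3-bit codeword.

3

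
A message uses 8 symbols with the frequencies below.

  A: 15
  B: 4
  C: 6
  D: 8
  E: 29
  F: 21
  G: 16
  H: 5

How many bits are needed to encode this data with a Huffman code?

285

Greedily combine the two least-frequent nodes:
B(4) + H(5) → 9
C(6) + D(8) → 14
9 + 14 → 23
A(15) + G(16) → 31
F(21) + 23 → 44
E(29) + 31 → 60
44 + 60 → 104
The encoded length is the sum of every internal node's weight: 9 + 14 + 23 + 31 + 44 + 60 + 104 = 285 bits.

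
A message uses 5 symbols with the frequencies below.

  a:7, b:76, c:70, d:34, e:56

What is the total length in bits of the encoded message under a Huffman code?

527

Merge the two smallest weights repeatedly:
a(7) + d(34) → 41
41 + e(56) → 97
c(70) + b(76) → 146
97 + 146 → 243
Each symbol's bit-cost is frequency × depth; summing gives 527 bits (equivalently 41 + 97 + 146 + 243).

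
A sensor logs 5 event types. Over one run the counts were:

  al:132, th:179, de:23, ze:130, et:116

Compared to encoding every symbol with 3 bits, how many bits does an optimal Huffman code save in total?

441

Fixed-length: 3 bits × 580 symbols = 1740 bits.
Huffman merges:
combine de(23), et(116) → 139
combine ze(130), al(132) → 262
combine 139, th(179) → 318
combine 262, 318 → 580
Huffman total = 139 + 262 + 318 + 580 = 1299 bits.
Saving = 1740 − 1299 = 441 bits.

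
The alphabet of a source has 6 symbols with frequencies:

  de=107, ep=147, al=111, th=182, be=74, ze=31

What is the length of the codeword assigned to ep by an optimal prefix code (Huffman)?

Repeatedly merge the two smallest:
combine ze(31), be(74) → 105
combine 105, de(107) → 212
combine al(111), ep(147) → 258
combine th(182), 212 → 394
combine 258, 394 → 652
ep's leaf is at depth 2, giving a 2-bit codeword.

2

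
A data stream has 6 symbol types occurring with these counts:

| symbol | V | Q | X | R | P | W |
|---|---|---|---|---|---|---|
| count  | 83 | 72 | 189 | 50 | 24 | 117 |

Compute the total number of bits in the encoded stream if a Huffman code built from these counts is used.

Merge the two smallest weights repeatedly:
merge P(24) and R(50): 74
merge Q(72) and 74: 146
merge V(83) and W(117): 200
merge 146 and X(189): 335
merge 200 and 335: 535
The encoded length is the sum of every internal node's weight: 74 + 146 + 200 + 335 + 535 = 1290 bits.

1290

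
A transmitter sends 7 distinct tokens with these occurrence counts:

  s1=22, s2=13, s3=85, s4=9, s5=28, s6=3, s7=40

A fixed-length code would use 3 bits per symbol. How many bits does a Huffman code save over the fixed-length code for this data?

133

Fixed-length: 3 bits × 200 symbols = 600 bits.
Huffman merges:
s6(3) + s4(9) → 12
12 + s2(13) → 25
s1(22) + 25 → 47
s5(28) + s7(40) → 68
47 + 68 → 115
s3(85) + 115 → 200
Huffman total = 12 + 25 + 47 + 68 + 115 + 200 = 467 bits.
Saving = 600 − 467 = 133 bits.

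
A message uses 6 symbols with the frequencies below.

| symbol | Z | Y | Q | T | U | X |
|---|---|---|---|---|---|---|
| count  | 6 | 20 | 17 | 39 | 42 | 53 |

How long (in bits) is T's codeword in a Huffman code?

2

Repeatedly merge the two smallest:
combine Z(6), Q(17) → 23
combine Y(20), 23 → 43
combine T(39), U(42) → 81
combine 43, X(53) → 96
combine 81, 96 → 177
The subtree containing T is merged 2 times, so code length = 2.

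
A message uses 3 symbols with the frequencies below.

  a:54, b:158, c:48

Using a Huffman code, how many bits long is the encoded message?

Merge the two smallest weights repeatedly:
c(48) + a(54) → 102
102 + b(158) → 260
Total encoded bits = sum of merged weights = 102 + 260 = 362.

362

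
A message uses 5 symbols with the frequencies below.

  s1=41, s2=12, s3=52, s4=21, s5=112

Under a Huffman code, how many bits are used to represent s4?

Huffman merges, smallest pair first:
combine s2(12), s4(21) → 33
combine 33, s1(41) → 74
combine s3(52), 74 → 126
combine s5(112), 126 → 238
s4's leaf is at depth 4, giving a 4-bit codeword.

4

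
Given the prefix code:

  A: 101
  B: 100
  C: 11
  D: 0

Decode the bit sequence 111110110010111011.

CCABACDC

Read left to right; each codeword is recognised as soon as it completes (prefix code):
  11→C | 11→C | 101→A | 100→B | 101→A | 11→C | 0→D | 11→C
Decoded message: CCABACDC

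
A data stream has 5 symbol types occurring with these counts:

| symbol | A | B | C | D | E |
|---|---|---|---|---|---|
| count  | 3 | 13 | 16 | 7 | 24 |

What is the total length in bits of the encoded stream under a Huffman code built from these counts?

Merge the two smallest weights repeatedly:
combine A(3), D(7) → 10
combine 10, B(13) → 23
combine C(16), 23 → 39
combine E(24), 39 → 63
Total encoded bits = sum of merged weights = 10 + 23 + 39 + 63 = 135.

135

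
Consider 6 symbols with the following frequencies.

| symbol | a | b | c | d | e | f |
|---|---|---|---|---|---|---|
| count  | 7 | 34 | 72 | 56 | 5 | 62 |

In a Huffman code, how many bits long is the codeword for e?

4

Build the tree from the bottom:
combine e(5), a(7) → 12
combine 12, b(34) → 46
combine 46, d(56) → 102
combine f(62), c(72) → 134
combine 102, 134 → 236
e sits 4 levels below the root, so its codeword is 4 bits.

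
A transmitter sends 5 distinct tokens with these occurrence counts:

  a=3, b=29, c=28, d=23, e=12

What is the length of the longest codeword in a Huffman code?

Merge the two lowest-weight nodes at each step:
merge a(3) and e(12): 15
merge 15 and d(23): 38
merge c(28) and b(29): 57
merge 38 and 57: 95
The rarest symbols sit at the bottom; the longest codeword is 3 bits.

3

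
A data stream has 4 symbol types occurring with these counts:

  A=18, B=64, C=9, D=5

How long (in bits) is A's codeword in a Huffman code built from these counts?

2

Huffman merges, smallest pair first:
merge D(5) and C(9): 14
merge 14 and A(18): 32
merge 32 and B(64): 96
A sits 2 levels below the root, so its codeword is 2 bits.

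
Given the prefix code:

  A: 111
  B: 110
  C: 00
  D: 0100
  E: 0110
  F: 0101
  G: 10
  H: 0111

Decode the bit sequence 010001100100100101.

DEDGF

Read left to right; each codeword is recognised as soon as it completes (prefix code):
  0100→D | 0110→E | 0100→D | 10→G | 0101→F
Decoded message: DEDGF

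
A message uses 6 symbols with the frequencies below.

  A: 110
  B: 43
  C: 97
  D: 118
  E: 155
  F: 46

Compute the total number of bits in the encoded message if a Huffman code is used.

Build the Huffman tree bottom-up:
combine B(43), F(46) → 89
combine 89, C(97) → 186
combine A(110), D(118) → 228
combine E(155), 186 → 341
combine 228, 341 → 569
Total encoded bits = sum of merged weights = 89 + 186 + 228 + 341 + 569 = 1413.

1413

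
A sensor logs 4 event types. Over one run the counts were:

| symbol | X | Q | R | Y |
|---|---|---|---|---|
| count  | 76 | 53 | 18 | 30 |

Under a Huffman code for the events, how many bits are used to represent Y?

Huffman merges, smallest pair first:
merge R(18) and Y(30): 48
merge 48 and Q(53): 101
merge X(76) and 101: 177
Y's leaf is at depth 3, giving a 3-bit codeword.

3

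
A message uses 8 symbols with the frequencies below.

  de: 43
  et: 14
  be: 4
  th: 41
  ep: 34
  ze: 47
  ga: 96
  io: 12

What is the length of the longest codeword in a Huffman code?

Merge the two lowest-weight nodes at each step:
merge be(4) and io(12): 16
merge et(14) and 16: 30
merge 30 and ep(34): 64
merge th(41) and de(43): 84
merge ze(47) and 64: 111
merge 84 and ga(96): 180
merge 111 and 180: 291
Maximum depth reached is 5.

5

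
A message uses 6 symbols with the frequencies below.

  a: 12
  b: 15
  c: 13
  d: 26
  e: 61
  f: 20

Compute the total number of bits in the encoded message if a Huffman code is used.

Greedily combine the two least-frequent nodes:
merge a(12) and c(13): 25
merge b(15) and f(20): 35
merge 25 and d(26): 51
merge 35 and 51: 86
merge e(61) and 86: 147
The encoded length is the sum of every internal node's weight: 25 + 35 + 51 + 86 + 147 = 344 bits.

344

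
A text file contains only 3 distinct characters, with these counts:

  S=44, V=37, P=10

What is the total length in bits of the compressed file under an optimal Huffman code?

Greedily combine the two least-frequent nodes:
merge P(10) and V(37): 47
merge S(44) and 47: 91
Each symbol's bit-cost is frequency × depth; summing gives 138 bits (equivalently 47 + 91).

138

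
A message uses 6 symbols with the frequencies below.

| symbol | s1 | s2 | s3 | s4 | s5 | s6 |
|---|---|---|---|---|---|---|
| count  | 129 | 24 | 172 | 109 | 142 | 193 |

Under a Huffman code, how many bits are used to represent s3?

2

Repeatedly merge the two smallest:
s2(24) + s4(109) → 133
s1(129) + 133 → 262
s5(142) + s3(172) → 314
s6(193) + 262 → 455
314 + 455 → 769
s3's leaf is at depth 2, giving a 2-bit codeword.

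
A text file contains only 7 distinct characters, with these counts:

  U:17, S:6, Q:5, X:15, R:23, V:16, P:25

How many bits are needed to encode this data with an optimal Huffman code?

Greedily combine the two least-frequent nodes:
Q(5) + S(6) → 11
11 + X(15) → 26
V(16) + U(17) → 33
R(23) + P(25) → 48
26 + 33 → 59
48 + 59 → 107
Each symbol's bit-cost is frequency × depth; summing gives 284 bits (equivalently 11 + 26 + 33 + 48 + 59 + 107).

284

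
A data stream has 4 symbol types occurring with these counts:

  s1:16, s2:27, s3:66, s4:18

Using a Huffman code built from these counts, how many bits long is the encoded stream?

Build the Huffman tree bottom-up:
combine s1(16), s4(18) → 34
combine s2(27), 34 → 61
combine 61, s3(66) → 127
Each symbol's bit-cost is frequency × depth; summing gives 222 bits (equivalently 34 + 61 + 127).

222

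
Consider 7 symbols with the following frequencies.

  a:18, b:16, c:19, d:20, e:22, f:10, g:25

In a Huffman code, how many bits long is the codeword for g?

Repeatedly merge the two smallest:
combine f(10), b(16) → 26
combine a(18), c(19) → 37
combine d(20), e(22) → 42
combine g(25), 26 → 51
combine 37, 42 → 79
combine 51, 79 → 130
The subtree containing g is merged 2 times, so code length = 2.

2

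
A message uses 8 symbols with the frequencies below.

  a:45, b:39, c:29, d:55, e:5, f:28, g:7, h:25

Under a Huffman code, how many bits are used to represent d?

2

Huffman merges, smallest pair first:
e(5) + g(7) → 12
12 + h(25) → 37
f(28) + c(29) → 57
37 + b(39) → 76
a(45) + d(55) → 100
57 + 76 → 133
100 + 133 → 233
d's leaf is at depth 2, giving a 2-bit codeword.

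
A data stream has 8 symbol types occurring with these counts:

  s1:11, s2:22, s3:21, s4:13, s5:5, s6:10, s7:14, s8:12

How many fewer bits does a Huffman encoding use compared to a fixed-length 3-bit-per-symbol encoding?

7

Fixed-length: 3 bits × 108 symbols = 324 bits.
Huffman merges:
merge s5(5) and s6(10): 15
merge s1(11) and s8(12): 23
merge s4(13) and s7(14): 27
merge 15 and s3(21): 36
merge s2(22) and 23: 45
merge 27 and 36: 63
merge 45 and 63: 108
Huffman total = 15 + 23 + 27 + 36 + 45 + 63 + 108 = 317 bits.
Saving = 324 − 317 = 7 bits.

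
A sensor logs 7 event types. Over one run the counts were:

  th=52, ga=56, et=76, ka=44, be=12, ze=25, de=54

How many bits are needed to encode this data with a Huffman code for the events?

862

Merge the two smallest weights repeatedly:
be(12) + ze(25) → 37
37 + ka(44) → 81
th(52) + de(54) → 106
ga(56) + et(76) → 132
81 + 106 → 187
132 + 187 → 319
Each symbol's bit-cost is frequency × depth; summing gives 862 bits (equivalently 37 + 81 + 106 + 132 + 187 + 319).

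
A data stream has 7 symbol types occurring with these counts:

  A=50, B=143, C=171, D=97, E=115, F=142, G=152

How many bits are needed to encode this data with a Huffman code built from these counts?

2434

Merge the two smallest weights repeatedly:
combine A(50), D(97) → 147
combine E(115), F(142) → 257
combine B(143), 147 → 290
combine G(152), C(171) → 323
combine 257, 290 → 547
combine 323, 547 → 870
The encoded length is the sum of every internal node's weight: 147 + 257 + 290 + 323 + 547 + 870 = 2434 bits.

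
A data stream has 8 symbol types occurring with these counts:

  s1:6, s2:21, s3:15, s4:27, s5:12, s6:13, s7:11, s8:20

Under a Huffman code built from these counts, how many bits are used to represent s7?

Huffman merges, smallest pair first:
combine s1(6), s7(11) → 17
combine s5(12), s6(13) → 25
combine s3(15), 17 → 32
combine s8(20), s2(21) → 41
combine 25, s4(27) → 52
combine 32, 41 → 73
combine 52, 73 → 125
s7's leaf is at depth 4, giving a 4-bit codeword.

4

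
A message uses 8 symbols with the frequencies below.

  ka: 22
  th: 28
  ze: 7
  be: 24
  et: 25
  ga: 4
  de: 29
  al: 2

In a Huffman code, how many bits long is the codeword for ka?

3

Repeatedly merge the two smallest:
merge al(2) and ga(4): 6
merge 6 and ze(7): 13
merge 13 and ka(22): 35
merge be(24) and et(25): 49
merge th(28) and de(29): 57
merge 35 and 49: 84
merge 57 and 84: 141
ka's leaf is at depth 3, giving a 3-bit codeword.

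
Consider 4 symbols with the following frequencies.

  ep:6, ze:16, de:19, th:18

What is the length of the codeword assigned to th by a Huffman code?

Huffman merges, smallest pair first:
ep(6) + ze(16) → 22
th(18) + de(19) → 37
22 + 37 → 59
th sits 2 levels below the root, so its codeword is 2 bits.

2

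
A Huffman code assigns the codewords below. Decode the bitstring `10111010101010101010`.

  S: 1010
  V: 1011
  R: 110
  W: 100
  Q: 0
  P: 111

VSSSS

Read left to right; each codeword is recognised as soon as it completes (prefix code):
  1011→V | 1010→S | 1010→S | 1010→S | 1010→S
Decoded message: VSSSS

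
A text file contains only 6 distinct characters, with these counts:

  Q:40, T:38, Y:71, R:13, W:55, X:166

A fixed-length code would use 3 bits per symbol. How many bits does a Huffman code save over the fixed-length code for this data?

Fixed-length: 3 bits × 383 symbols = 1149 bits.
Huffman merges:
combine R(13), T(38) → 51
combine Q(40), 51 → 91
combine W(55), Y(71) → 126
combine 91, 126 → 217
combine X(166), 217 → 383
Huffman total = 51 + 91 + 126 + 217 + 383 = 868 bits.
Saving = 1149 − 868 = 281 bits.

281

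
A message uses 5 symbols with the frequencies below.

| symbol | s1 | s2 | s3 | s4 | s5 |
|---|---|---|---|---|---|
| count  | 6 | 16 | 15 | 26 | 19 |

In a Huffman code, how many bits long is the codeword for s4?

2

Build the tree from the bottom:
merge s1(6) and s3(15): 21
merge s2(16) and s5(19): 35
merge 21 and s4(26): 47
merge 35 and 47: 82
s4's leaf is at depth 2, giving a 2-bit codeword.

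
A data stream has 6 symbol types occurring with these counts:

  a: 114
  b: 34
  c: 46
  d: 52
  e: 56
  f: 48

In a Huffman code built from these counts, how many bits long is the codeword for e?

2

Huffman merges, smallest pair first:
merge b(34) and c(46): 80
merge f(48) and d(52): 100
merge e(56) and 80: 136
merge 100 and a(114): 214
merge 136 and 214: 350
The subtree containing e is merged 2 times, so code length = 2.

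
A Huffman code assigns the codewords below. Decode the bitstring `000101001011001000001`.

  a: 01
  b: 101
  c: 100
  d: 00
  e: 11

daadbccda

Read left to right; each codeword is recognised as soon as it completes (prefix code):
  00→d | 01→a | 01→a | 00→d | 101→b | 100→c | 100→c | 00→d | 01→a
Decoded message: daadbccda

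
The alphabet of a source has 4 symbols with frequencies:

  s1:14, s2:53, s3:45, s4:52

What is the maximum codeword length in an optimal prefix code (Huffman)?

Merge the two lowest-weight nodes at each step:
combine s1(14), s3(45) → 59
combine s4(52), s2(53) → 105
combine 59, 105 → 164
The first pair merged (s1, s3) ends up deepest, at depth 2.

2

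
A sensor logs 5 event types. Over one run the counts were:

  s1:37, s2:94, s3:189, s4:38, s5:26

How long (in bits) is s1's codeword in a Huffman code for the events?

Repeatedly merge the two smallest:
combine s5(26), s1(37) → 63
combine s4(38), 63 → 101
combine s2(94), 101 → 195
combine s3(189), 195 → 384
The subtree containing s1 is merged 4 times, so code length = 4.

4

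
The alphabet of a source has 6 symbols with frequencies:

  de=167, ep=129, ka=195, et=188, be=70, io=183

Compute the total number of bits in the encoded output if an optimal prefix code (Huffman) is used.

2413

Greedily combine the two least-frequent nodes:
merge be(70) and ep(129): 199
merge de(167) and io(183): 350
merge et(188) and ka(195): 383
merge 199 and 350: 549
merge 383 and 549: 932
Total encoded bits = sum of merged weights = 199 + 350 + 383 + 549 + 932 = 2413.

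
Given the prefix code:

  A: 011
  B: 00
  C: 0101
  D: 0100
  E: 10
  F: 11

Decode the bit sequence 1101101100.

FAAB

Read left to right; each codeword is recognised as soon as it completes (prefix code):
  11→F | 011→A | 011→A | 00→B
Decoded message: FAAB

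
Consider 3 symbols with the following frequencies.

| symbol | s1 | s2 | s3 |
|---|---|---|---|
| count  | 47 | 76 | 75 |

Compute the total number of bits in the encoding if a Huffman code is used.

320

Build the Huffman tree bottom-up:
merge s1(47) and s3(75): 122
merge s2(76) and 122: 198
The encoded length is the sum of every internal node's weight: 122 + 198 = 320 bits.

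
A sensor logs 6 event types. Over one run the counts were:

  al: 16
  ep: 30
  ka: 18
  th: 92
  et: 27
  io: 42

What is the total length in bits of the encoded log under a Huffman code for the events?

525

Build the Huffman tree bottom-up:
al(16) + ka(18) → 34
et(27) + ep(30) → 57
34 + io(42) → 76
57 + 76 → 133
th(92) + 133 → 225
Each symbol's bit-cost is frequency × depth; summing gives 525 bits (equivalently 34 + 57 + 76 + 133 + 225).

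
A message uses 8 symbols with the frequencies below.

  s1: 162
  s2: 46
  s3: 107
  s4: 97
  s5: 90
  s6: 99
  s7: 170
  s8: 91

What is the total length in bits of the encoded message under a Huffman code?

Build the Huffman tree bottom-up:
s2(46) + s5(90) → 136
s8(91) + s4(97) → 188
s6(99) + s3(107) → 206
136 + s1(162) → 298
s7(170) + 188 → 358
206 + 298 → 504
358 + 504 → 862
Each symbol's bit-cost is frequency × depth; summing gives 2552 bits (equivalently 136 + 188 + 206 + 298 + 358 + 504 + 862).

2552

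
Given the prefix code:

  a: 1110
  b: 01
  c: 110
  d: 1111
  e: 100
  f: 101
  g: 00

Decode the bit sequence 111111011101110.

dcaa

Read left to right; each codeword is recognised as soon as it completes (prefix code):
  1111→d | 110→c | 1110→a | 1110→a
Decoded message: dcaa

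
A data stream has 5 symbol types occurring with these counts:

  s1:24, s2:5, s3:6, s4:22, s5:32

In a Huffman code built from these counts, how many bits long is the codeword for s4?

2

Build the tree from the bottom:
combine s2(5), s3(6) → 11
combine 11, s4(22) → 33
combine s1(24), s5(32) → 56
combine 33, 56 → 89
s4's leaf is at depth 2, giving a 2-bit codeword.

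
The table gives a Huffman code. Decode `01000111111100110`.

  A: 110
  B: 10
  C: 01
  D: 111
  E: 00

Read left to right; each codeword is recognised as soon as it completes (prefix code):
  01→C | 00→E | 01→C | 111→D | 111→D | 00→E | 110→A
Decoded message: CECDDEA

CECDDEA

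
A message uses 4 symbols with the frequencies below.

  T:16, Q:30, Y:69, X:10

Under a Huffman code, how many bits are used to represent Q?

2

Huffman merges, smallest pair first:
combine X(10), T(16) → 26
combine 26, Q(30) → 56
combine 56, Y(69) → 125
The subtree containing Q is merged 2 times, so code length = 2.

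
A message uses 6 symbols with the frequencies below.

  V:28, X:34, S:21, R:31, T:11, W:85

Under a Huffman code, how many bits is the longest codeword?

Merge the two lowest-weight nodes at each step:
T(11) + S(21) → 32
V(28) + R(31) → 59
32 + X(34) → 66
59 + 66 → 125
W(85) + 125 → 210
Maximum depth reached is 4.

4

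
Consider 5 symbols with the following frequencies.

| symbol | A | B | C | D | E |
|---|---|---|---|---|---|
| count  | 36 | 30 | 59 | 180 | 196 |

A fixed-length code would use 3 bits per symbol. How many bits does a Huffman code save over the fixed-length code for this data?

506

Fixed-length: 3 bits × 501 symbols = 1503 bits.
Huffman merges:
combine B(30), A(36) → 66
combine C(59), 66 → 125
combine 125, D(180) → 305
combine E(196), 305 → 501
Huffman total = 66 + 125 + 305 + 501 = 997 bits.
Saving = 1503 − 997 = 506 bits.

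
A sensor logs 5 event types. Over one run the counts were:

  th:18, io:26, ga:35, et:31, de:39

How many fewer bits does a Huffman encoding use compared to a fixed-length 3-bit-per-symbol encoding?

Fixed-length: 3 bits × 149 symbols = 447 bits.
Huffman merges:
th(18) + io(26) → 44
et(31) + ga(35) → 66
de(39) + 44 → 83
66 + 83 → 149
Huffman total = 44 + 66 + 83 + 149 = 342 bits.
Saving = 447 − 342 = 105 bits.

105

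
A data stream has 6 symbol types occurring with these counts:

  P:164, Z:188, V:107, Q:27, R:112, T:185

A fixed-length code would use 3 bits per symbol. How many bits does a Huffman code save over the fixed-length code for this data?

403

Fixed-length: 3 bits × 783 symbols = 2349 bits.
Huffman merges:
combine Q(27), V(107) → 134
combine R(112), 134 → 246
combine P(164), T(185) → 349
combine Z(188), 246 → 434
combine 349, 434 → 783
Huffman total = 134 + 246 + 349 + 434 + 783 = 1946 bits.
Saving = 2349 − 1946 = 403 bits.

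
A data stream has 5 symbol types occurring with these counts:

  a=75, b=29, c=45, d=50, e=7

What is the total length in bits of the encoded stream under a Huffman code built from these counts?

Build the Huffman tree bottom-up:
e(7) + b(29) → 36
36 + c(45) → 81
d(50) + a(75) → 125
81 + 125 → 206
Each symbol's bit-cost is frequency × depth; summing gives 448 bits (equivalently 36 + 81 + 125 + 206).

448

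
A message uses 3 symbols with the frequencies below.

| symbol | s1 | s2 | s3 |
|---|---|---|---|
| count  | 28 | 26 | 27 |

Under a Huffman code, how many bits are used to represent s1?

Huffman merges, smallest pair first:
s2(26) + s3(27) → 53
s1(28) + 53 → 81
s1 is a child of the root — depth 1, so its codeword is a single bit.

1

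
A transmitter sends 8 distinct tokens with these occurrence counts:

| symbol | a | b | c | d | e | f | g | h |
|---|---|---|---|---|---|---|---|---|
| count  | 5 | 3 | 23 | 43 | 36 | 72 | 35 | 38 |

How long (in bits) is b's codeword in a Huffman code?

Repeatedly merge the two smallest:
b(3) + a(5) → 8
8 + c(23) → 31
31 + g(35) → 66
e(36) + h(38) → 74
d(43) + 66 → 109
f(72) + 74 → 146
109 + 146 → 255
b sits 5 levels below the root, so its codeword is 5 bits.

5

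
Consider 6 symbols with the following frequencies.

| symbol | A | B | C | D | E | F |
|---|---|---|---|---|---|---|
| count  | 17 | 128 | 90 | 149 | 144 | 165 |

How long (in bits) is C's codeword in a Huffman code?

4

Repeatedly merge the two smallest:
combine A(17), C(90) → 107
combine 107, B(128) → 235
combine E(144), D(149) → 293
combine F(165), 235 → 400
combine 293, 400 → 693
The subtree containing C is merged 4 times, so code length = 4.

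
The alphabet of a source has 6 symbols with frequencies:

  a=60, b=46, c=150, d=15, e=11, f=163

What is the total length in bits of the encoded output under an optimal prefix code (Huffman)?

957

Greedily combine the two least-frequent nodes:
merge e(11) and d(15): 26
merge 26 and b(46): 72
merge a(60) and 72: 132
merge 132 and c(150): 282
merge f(163) and 282: 445
The encoded length is the sum of every internal node's weight: 26 + 72 + 132 + 282 + 445 = 957 bits.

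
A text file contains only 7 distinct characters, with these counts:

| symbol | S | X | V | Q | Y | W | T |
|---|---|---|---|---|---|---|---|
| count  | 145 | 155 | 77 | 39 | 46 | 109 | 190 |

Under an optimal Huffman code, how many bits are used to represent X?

2

Repeatedly merge the two smallest:
merge Q(39) and Y(46): 85
merge V(77) and 85: 162
merge W(109) and S(145): 254
merge X(155) and 162: 317
merge T(190) and 254: 444
merge 317 and 444: 761
The subtree containing X is merged 2 times, so code length = 2.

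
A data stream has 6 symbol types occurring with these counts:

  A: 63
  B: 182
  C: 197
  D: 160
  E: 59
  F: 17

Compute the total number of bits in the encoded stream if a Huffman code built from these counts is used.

Greedily combine the two least-frequent nodes:
F(17) + E(59) → 76
A(63) + 76 → 139
139 + D(160) → 299
B(182) + C(197) → 379
299 + 379 → 678
Each symbol's bit-cost is frequency × depth; summing gives 1571 bits (equivalently 76 + 139 + 299 + 379 + 678).

1571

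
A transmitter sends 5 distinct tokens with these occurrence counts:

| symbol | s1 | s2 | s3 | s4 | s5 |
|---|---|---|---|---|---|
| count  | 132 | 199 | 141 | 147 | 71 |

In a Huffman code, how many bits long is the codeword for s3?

2

Huffman merges, smallest pair first:
merge s5(71) and s1(132): 203
merge s3(141) and s4(147): 288
merge s2(199) and 203: 402
merge 288 and 402: 690
s3 sits 2 levels below the root, so its codeword is 2 bits.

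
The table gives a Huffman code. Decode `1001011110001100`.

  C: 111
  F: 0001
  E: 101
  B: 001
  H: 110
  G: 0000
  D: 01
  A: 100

AECFA

Read left to right; each codeword is recognised as soon as it completes (prefix code):
  100→A | 101→E | 111→C | 0001→F | 100→A
Decoded message: AECFA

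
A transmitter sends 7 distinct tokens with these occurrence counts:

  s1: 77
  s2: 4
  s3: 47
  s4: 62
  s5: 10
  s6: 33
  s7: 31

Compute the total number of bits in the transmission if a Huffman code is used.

665

Greedily combine the two least-frequent nodes:
combine s2(4), s5(10) → 14
combine 14, s7(31) → 45
combine s6(33), 45 → 78
combine s3(47), s4(62) → 109
combine s1(77), 78 → 155
combine 109, 155 → 264
The encoded length is the sum of every internal node's weight: 14 + 45 + 78 + 109 + 155 + 264 = 665 bits.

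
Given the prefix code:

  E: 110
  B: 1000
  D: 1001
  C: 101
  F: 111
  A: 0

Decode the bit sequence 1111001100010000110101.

FDBBAEC

Read left to right; each codeword is recognised as soon as it completes (prefix code):
  111→F | 1001→D | 1000→B | 1000→B | 0→A | 110→E | 101→C
Decoded message: FDBBAEC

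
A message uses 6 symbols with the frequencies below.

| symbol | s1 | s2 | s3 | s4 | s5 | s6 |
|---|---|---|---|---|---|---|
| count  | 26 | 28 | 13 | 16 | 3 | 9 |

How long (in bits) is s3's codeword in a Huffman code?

3

Build the tree from the bottom:
s5(3) + s6(9) → 12
12 + s3(13) → 25
s4(16) + 25 → 41
s1(26) + s2(28) → 54
41 + 54 → 95
s3 sits 3 levels below the root, so its codeword is 3 bits.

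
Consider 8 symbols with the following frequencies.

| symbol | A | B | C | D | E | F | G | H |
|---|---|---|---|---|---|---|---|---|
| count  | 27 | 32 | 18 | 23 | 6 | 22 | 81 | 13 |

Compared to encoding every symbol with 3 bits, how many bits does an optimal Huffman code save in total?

62

Fixed-length: 3 bits × 222 symbols = 666 bits.
Huffman merges:
E(6) + H(13) → 19
C(18) + 19 → 37
F(22) + D(23) → 45
A(27) + B(32) → 59
37 + 45 → 82
59 + G(81) → 140
82 + 140 → 222
Huffman total = 19 + 37 + 45 + 59 + 82 + 140 + 222 = 604 bits.
Saving = 666 − 604 = 62 bits.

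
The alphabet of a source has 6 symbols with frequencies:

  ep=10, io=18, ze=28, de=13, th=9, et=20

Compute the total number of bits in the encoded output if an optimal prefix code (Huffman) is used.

246

Greedily combine the two least-frequent nodes:
merge th(9) and ep(10): 19
merge de(13) and io(18): 31
merge 19 and et(20): 39
merge ze(28) and 31: 59
merge 39 and 59: 98
Each symbol's bit-cost is frequency × depth; summing gives 246 bits (equivalently 19 + 31 + 39 + 59 + 98).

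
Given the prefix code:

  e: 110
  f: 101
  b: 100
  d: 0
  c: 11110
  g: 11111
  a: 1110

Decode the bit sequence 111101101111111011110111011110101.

Read left to right; each codeword is recognised as soon as it completes (prefix code):
  11110→c | 110→e | 11111→g | 110→e | 11110→c | 1110→a | 11110→c | 101→f
Decoded message: cegecacf

cegecacf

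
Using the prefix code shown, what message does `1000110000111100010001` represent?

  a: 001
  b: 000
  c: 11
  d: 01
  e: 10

Read left to right; each codeword is recognised as soon as it completes (prefix code):
  10→e | 001→a | 10→e | 000→b | 11→c | 11→c | 000→b | 10→e | 001→a
Decoded message: eaebccbea

eaebccbea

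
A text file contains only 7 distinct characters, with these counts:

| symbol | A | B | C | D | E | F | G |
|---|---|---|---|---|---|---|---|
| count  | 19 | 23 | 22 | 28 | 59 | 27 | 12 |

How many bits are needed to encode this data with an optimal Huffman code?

Build the Huffman tree bottom-up:
merge G(12) and A(19): 31
merge C(22) and B(23): 45
merge F(27) and D(28): 55
merge 31 and 45: 76
merge 55 and E(59): 114
merge 76 and 114: 190
Each symbol's bit-cost is frequency × depth; summing gives 511 bits (equivalently 31 + 45 + 55 + 76 + 114 + 190).

511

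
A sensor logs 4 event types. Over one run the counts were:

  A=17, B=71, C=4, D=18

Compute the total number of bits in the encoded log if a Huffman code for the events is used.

Build the Huffman tree bottom-up:
C(4) + A(17) → 21
D(18) + 21 → 39
39 + B(71) → 110
Total encoded bits = sum of merged weights = 21 + 39 + 110 = 170.

170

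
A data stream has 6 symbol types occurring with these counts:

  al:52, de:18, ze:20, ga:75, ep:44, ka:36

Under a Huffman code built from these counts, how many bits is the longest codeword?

Merge the two lowest-weight nodes at each step:
de(18) + ze(20) → 38
ka(36) + 38 → 74
ep(44) + al(52) → 96
74 + ga(75) → 149
96 + 149 → 245
The rarest symbols sit at the bottom; the longest codeword is 4 bits.

4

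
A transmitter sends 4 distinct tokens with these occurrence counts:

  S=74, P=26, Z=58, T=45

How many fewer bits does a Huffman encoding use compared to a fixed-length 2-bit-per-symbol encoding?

Fixed-length: 2 bits × 203 symbols = 406 bits.
Huffman merges:
P(26) + T(45) → 71
Z(58) + 71 → 129
S(74) + 129 → 203
Huffman total = 71 + 129 + 203 = 403 bits.
Saving = 406 − 403 = 3 bits.

3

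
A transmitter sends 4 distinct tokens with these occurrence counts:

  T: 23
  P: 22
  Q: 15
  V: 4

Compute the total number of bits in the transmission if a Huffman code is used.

124

Greedily combine the two least-frequent nodes:
combine V(4), Q(15) → 19
combine 19, P(22) → 41
combine T(23), 41 → 64
The encoded length is the sum of every internal node's weight: 19 + 41 + 64 = 124 bits.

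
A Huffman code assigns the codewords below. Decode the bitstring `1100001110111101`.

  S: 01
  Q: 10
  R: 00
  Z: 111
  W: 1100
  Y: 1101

Read left to right; each codeword is recognised as soon as it completes (prefix code):
  1100→W | 00→R | 111→Z | 01→S | 111→Z | 01→S
Decoded message: WRZSZS

WRZSZS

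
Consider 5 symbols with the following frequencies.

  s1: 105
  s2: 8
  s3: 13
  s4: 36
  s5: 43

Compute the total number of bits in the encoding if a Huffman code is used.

383

Greedily combine the two least-frequent nodes:
s2(8) + s3(13) → 21
21 + s4(36) → 57
s5(43) + 57 → 100
100 + s1(105) → 205
The encoded length is the sum of every internal node's weight: 21 + 57 + 100 + 205 = 383 bits.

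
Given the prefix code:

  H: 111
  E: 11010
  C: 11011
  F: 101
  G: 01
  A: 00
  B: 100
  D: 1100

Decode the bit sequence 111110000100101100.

Read left to right; each codeword is recognised as soon as it completes (prefix code):
  111→H | 1100→D | 00→A | 100→B | 101→F | 100→B
Decoded message: HDABFB

HDABFB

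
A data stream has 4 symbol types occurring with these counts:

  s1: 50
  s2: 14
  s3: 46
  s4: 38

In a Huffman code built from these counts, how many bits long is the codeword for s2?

2

Huffman merges, smallest pair first:
combine s2(14), s4(38) → 52
combine s3(46), s1(50) → 96
combine 52, 96 → 148
The subtree containing s2 is merged 2 times, so code length = 2.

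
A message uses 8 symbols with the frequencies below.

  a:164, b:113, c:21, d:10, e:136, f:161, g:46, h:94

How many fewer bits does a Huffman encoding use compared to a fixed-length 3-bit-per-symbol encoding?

217

Fixed-length: 3 bits × 745 symbols = 2235 bits.
Huffman merges:
d(10) + c(21) → 31
31 + g(46) → 77
77 + h(94) → 171
b(113) + e(136) → 249
f(161) + a(164) → 325
171 + 249 → 420
325 + 420 → 745
Huffman total = 31 + 77 + 171 + 249 + 325 + 420 + 745 = 2018 bits.
Saving = 2235 − 2018 = 217 bits.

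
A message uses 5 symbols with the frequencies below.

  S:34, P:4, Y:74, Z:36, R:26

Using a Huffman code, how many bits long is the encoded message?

368

Greedily combine the two least-frequent nodes:
P(4) + R(26) → 30
30 + S(34) → 64
Z(36) + 64 → 100
Y(74) + 100 → 174
Each symbol's bit-cost is frequency × depth; summing gives 368 bits (equivalently 30 + 64 + 100 + 174).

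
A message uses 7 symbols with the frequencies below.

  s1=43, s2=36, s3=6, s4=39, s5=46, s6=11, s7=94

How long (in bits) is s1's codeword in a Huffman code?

3

Repeatedly merge the two smallest:
s3(6) + s6(11) → 17
17 + s2(36) → 53
s4(39) + s1(43) → 82
s5(46) + 53 → 99
82 + s7(94) → 176
99 + 176 → 275
s1 sits 3 levels below the root, so its codeword is 3 bits.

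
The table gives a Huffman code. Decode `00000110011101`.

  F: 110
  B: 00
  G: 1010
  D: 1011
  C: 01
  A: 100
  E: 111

Read left to right; each codeword is recognised as soon as it completes (prefix code):
  00→B | 00→B | 01→C | 100→A | 111→E | 01→C
Decoded message: BBCAEC

BBCAEC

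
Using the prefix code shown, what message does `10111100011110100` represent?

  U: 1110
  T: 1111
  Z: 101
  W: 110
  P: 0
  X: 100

ZUPPTPX

Read left to right; each codeword is recognised as soon as it completes (prefix code):
  101→Z | 1110→U | 0→P | 0→P | 1111→T | 0→P | 100→X
Decoded message: ZUPPTPX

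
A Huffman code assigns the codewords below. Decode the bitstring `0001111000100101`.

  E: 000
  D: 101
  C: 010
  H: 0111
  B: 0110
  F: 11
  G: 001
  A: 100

Read left to right; each codeword is recognised as soon as it completes (prefix code):
  000→E | 11→F | 11→F | 000→E | 100→A | 101→D
Decoded message: EFFEAD

EFFEAD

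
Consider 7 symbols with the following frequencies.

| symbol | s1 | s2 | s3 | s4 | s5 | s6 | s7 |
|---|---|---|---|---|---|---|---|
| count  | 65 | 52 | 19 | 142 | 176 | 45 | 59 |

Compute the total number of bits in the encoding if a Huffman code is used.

1420

Build the Huffman tree bottom-up:
combine s3(19), s6(45) → 64
combine s2(52), s7(59) → 111
combine 64, s1(65) → 129
combine 111, 129 → 240
combine s4(142), s5(176) → 318
combine 240, 318 → 558
Each symbol's bit-cost is frequency × depth; summing gives 1420 bits (equivalently 64 + 111 + 129 + 240 + 318 + 558).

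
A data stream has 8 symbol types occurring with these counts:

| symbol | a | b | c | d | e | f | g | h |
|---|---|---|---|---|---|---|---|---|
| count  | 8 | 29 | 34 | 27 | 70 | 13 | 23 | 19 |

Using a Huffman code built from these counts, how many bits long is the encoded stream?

620

Greedily combine the two least-frequent nodes:
merge a(8) and f(13): 21
merge h(19) and 21: 40
merge g(23) and d(27): 50
merge b(29) and c(34): 63
merge 40 and 50: 90
merge 63 and e(70): 133
merge 90 and 133: 223
The encoded length is the sum of every internal node's weight: 21 + 40 + 50 + 63 + 90 + 133 + 223 = 620 bits.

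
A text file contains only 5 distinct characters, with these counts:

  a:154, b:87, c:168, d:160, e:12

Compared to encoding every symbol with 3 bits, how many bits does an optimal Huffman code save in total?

Fixed-length: 3 bits × 581 symbols = 1743 bits.
Huffman merges:
combine e(12), b(87) → 99
combine 99, a(154) → 253
combine d(160), c(168) → 328
combine 253, 328 → 581
Huffman total = 99 + 253 + 328 + 581 = 1261 bits.
Saving = 1743 − 1261 = 482 bits.

482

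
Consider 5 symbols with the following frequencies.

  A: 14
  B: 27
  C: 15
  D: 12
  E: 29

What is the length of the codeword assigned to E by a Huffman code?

Huffman merges, smallest pair first:
merge D(12) and A(14): 26
merge C(15) and 26: 41
merge B(27) and E(29): 56
merge 41 and 56: 97
E's leaf is at depth 2, giving a 2-bit codeword.

2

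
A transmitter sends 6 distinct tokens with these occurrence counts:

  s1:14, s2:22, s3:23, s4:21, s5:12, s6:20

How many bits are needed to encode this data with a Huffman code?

291

Greedily combine the two least-frequent nodes:
s5(12) + s1(14) → 26
s6(20) + s4(21) → 41
s2(22) + s3(23) → 45
26 + 41 → 67
45 + 67 → 112
Each symbol's bit-cost is frequency × depth; summing gives 291 bits (equivalently 26 + 41 + 45 + 67 + 112).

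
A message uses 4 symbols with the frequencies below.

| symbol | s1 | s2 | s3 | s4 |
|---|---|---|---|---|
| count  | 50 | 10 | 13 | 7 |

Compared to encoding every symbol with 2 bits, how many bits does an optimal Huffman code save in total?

33

Fixed-length: 2 bits × 80 symbols = 160 bits.
Huffman merges:
combine s4(7), s2(10) → 17
combine s3(13), 17 → 30
combine 30, s1(50) → 80
Huffman total = 17 + 30 + 80 = 127 bits.
Saving = 160 − 127 = 33 bits.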